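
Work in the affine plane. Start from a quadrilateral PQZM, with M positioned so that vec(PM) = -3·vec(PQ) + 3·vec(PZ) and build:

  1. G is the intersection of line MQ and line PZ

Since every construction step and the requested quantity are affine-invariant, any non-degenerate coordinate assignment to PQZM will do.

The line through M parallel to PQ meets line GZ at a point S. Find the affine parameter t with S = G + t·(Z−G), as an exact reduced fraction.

t = 9

Work in coordinates with P = (0, 0), Q = (1, 0), Z = (0, 1), M = (-3, 3).
1. G is the intersection of line MQ and line PZ ⇒ G = (0, 3/4)
through M parallel to PQ: direction (1, 0); meets GZ at S = (0, 3)
S = G + t·(Z−G) with t = 9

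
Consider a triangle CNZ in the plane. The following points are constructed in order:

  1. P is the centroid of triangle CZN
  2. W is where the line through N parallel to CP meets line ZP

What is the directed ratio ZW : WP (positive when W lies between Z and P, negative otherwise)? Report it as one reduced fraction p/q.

Choose coordinates C = (0, 0), N = (1, 0), Z = (0, 1).
1. P is the centroid of triangle CZN ⇒ P = (1/3, 1/3)
2. W is where the line through N parallel to CP meets line ZP ⇒ W = (2/3, -1/3)
W = Z + t·(P−Z) with t = 2, so ZW:WP = t:(1−t) = 2:-1

ZW:WP = -2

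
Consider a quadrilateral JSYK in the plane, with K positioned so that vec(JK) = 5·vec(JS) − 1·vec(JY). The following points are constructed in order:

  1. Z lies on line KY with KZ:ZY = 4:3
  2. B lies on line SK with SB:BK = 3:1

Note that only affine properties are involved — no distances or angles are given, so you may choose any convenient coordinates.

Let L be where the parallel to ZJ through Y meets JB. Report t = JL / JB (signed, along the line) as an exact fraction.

t = -60/61

Set J = (0, 0), S = (1, 0), Y = (0, 1), K = (5, -1); any affine frame gives the same invariant.
1. Z lies on line KY with KZ:ZY = 4:3 ⇒ Z = (15/7, 1/7)
2. B lies on line SK with SB:BK = 3:1 ⇒ B = (4, -3/4)
through Y parallel to ZJ: direction (-15/7, -1/7); meets JB at L = (-240/61, 45/61)
L = J + t·(B−J) with t = -60/61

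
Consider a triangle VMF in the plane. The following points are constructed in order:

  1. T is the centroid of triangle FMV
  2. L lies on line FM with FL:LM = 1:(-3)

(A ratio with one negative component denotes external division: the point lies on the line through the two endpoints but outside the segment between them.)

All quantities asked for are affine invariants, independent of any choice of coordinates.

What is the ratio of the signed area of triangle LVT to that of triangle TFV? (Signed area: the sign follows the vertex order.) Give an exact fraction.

Set V = (0, 0), M = (1, 0), F = (0, 1); any affine frame gives the same invariant.
1. T is the centroid of triangle FMV ⇒ T = (1/3, 1/3)
2. L lies on line FM with FL:LM = 1:(-3) ⇒ L = (-1/2, 3/2)
2·[LVT] = 2/3, 2·[TFV] = 1/3
[LVT]:[TFV] = 2/3:1/3 = 2

[LVT]:[TFV] = 2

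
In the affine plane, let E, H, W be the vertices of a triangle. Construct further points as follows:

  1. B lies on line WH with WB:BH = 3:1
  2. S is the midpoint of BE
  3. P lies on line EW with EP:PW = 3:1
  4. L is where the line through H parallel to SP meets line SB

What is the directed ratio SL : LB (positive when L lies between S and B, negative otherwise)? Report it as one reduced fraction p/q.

SL:LB = -11/2

Choose coordinates E = (0, 0), H = (1, 0), W = (0, 1).
1. B lies on line WH with WB:BH = 3:1 ⇒ B = (3/4, 1/4)
2. S is the midpoint of BE ⇒ S = (3/8, 1/8)
3. P lies on line EW with EP:PW = 3:1 ⇒ P = (0, 3/4)
4. L is where the line through H parallel to SP meets line SB ⇒ L = (5/6, 5/18)
L = S + t·(B−S) with t = 11/9, so SL:LB = t:(1−t) = 11/9:-2/9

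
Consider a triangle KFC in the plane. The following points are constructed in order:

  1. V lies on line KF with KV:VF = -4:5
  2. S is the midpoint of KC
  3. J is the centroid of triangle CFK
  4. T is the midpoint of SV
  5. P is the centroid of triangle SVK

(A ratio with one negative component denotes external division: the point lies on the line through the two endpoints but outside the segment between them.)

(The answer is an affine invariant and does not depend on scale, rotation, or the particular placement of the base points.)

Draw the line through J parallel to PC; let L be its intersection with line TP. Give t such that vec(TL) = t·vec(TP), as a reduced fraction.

Choose coordinates K = (0, 0), F = (1, 0), C = (0, 1).
1. V lies on line KF with KV:VF = -4:5 ⇒ V = (-4, 0)
2. S is the midpoint of KC ⇒ S = (0, 1/2)
3. J is the centroid of triangle CFK ⇒ J = (1/3, 1/3)
4. T is the midpoint of SV ⇒ T = (-2, 1/4)
5. P is the centroid of triangle SVK ⇒ P = (-4/3, 1/6)
through J parallel to PC: direction (4/3, 5/6); meets TP at L = (-1/6, 1/48)
L = T + t·(P−T) with t = 11/4

t = 11/4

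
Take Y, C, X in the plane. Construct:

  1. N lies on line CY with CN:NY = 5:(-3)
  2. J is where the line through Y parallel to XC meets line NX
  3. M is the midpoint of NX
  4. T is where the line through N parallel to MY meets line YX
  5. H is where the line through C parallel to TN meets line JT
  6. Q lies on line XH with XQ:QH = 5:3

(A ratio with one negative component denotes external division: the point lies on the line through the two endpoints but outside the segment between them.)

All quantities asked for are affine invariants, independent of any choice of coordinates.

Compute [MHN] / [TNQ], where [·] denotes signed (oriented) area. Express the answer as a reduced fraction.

[MHN]:[TNQ] = -28/129

Assign Y = (0, 0), C = (1, 0), X = (0, 1) — the answer is frame-independent, so this choice is without loss of generality.
1. N lies on line CY with CN:NY = 5:(-3) ⇒ N = (-3/2, 0)
2. J is where the line through Y parallel to XC meets line NX ⇒ J = (-3/5, 3/5)
3. M is the midpoint of NX ⇒ M = (-3/4, 1/2)
4. T is where the line through N parallel to MY meets line YX ⇒ T = (0, -1)
5. H is where the line through C parallel to TN meets line JT ⇒ H = (-5/6, 11/9)
6. Q lies on line XH with XQ:QH = 5:3 ⇒ Q = (-25/48, 41/36)
2·[MHN] = 7/12, 2·[TNQ] = -43/16
[MHN]:[TNQ] = 7/12:-43/16 = -28/129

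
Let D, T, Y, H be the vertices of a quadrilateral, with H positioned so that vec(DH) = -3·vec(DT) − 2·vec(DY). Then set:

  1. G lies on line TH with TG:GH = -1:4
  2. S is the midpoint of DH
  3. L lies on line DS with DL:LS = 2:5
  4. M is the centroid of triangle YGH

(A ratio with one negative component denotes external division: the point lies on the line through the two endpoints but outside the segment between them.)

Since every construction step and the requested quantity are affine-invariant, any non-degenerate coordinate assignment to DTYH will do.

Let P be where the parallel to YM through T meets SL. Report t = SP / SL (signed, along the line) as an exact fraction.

t = 161/65

Choose coordinates D = (0, 0), T = (1, 0), Y = (0, 1), H = (-3, -2).
1. G lies on line TH with TG:GH = -1:4 ⇒ G = (7/3, 2/3)
2. S is the midpoint of DH ⇒ S = (-3/2, -1)
3. L lies on line DS with DL:LS = 2:5 ⇒ L = (-3/7, -2/7)
4. M is the centroid of triangle YGH ⇒ M = (-2/9, -1/9)
through T parallel to YM: direction (-2/9, -10/9); meets SL at P = (15/13, 10/13)
P = S + t·(L−S) with t = 161/65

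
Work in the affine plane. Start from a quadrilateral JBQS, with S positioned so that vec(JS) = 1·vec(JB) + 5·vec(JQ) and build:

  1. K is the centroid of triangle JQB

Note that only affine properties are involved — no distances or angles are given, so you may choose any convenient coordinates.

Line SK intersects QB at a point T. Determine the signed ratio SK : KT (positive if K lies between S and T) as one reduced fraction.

Choose coordinates J = (0, 0), B = (1, 0), Q = (0, 1), S = (1, 5).
1. K is the centroid of triangle JQB ⇒ K = (1/3, 1/3)
line SK meets QB at T = (3/8, 5/8)
K = S + t·(T−S) with t = 16/15, so SK:KT = 16/15:-1/15

SK:KT = -16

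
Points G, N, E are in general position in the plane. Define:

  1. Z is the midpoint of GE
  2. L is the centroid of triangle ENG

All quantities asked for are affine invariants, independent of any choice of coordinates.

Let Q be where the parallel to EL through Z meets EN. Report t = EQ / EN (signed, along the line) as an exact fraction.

t = -1/2

Choose coordinates G = (0, 0), N = (1, 0), E = (0, 1).
1. Z is the midpoint of GE ⇒ Z = (0, 1/2)
2. L is the centroid of triangle ENG ⇒ L = (1/3, 1/3)
through Z parallel to EL: direction (1/3, -2/3); meets EN at Q = (-1/2, 3/2)
Q = E + t·(N−E) with t = -1/2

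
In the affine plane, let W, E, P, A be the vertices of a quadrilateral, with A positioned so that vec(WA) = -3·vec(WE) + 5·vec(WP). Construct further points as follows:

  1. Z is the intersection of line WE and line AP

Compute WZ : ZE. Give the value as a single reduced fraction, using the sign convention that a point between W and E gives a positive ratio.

Assign W = (0, 0), E = (1, 0), P = (0, 1), A = (-3, 5) — the answer is frame-independent, so this choice is without loss of generality.
1. Z is the intersection of line WE and line AP ⇒ Z = (3/4, 0)
Z = W + t·(E−W) with t = 3/4, so WZ:ZE = t:(1−t) = 3/4:1/4

WZ:ZE = 3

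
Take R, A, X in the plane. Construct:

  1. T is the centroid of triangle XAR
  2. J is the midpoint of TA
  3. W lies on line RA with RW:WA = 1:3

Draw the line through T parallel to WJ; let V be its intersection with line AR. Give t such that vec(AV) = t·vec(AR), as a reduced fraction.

Assign R = (0, 0), A = (1, 0), X = (0, 1) — the answer is frame-independent, so this choice is without loss of generality.
1. T is the centroid of triangle XAR ⇒ T = (1/3, 1/3)
2. J is the midpoint of TA ⇒ J = (2/3, 1/6)
3. W lies on line RA with RW:WA = 1:3 ⇒ W = (1/4, 0)
through T parallel to WJ: direction (5/12, 1/6); meets AR at V = (-1/2, 0)
V = A + t·(R−A) with t = 3/2

t = 3/2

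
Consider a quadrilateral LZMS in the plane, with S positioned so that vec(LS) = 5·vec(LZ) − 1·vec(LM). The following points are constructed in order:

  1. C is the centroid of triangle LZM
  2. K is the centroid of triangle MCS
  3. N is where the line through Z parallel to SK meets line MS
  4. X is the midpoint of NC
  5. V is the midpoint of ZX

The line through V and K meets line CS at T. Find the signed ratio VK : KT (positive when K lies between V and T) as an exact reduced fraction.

VK:KT = -77/32

Set L = (0, 0), Z = (1, 0), M = (0, 1), S = (5, -1); any affine frame gives the same invariant.
1. C is the centroid of triangle LZM ⇒ C = (1/3, 1/3)
2. K is the centroid of triangle MCS ⇒ K = (16/9, 1/9)
3. N is where the line through Z parallel to SK meets line MS ⇒ N = (95/8, -15/4)
4. X is the midpoint of NC ⇒ X = (293/48, -41/24)
5. V is the midpoint of ZX ⇒ V = (341/96, -41/48)
line VK meets CS at T = (83/33, -67/231)
K = V + t·(T−V) with t = 77/45, so VK:KT = 77/45:-32/45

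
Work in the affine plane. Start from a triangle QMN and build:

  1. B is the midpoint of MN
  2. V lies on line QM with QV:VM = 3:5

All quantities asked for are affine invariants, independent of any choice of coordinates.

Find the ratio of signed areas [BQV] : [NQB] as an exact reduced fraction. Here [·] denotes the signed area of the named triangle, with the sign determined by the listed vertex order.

[BQV]:[NQB] = 3/8

Work in coordinates with Q = (0, 0), M = (1, 0), N = (0, 1).
1. B is the midpoint of MN ⇒ B = (1/2, 1/2)
2. V lies on line QM with QV:VM = 3:5 ⇒ V = (3/8, 0)
2·[BQV] = 3/16, 2·[NQB] = 1/2
[BQV]:[NQB] = 3/16:1/2 = 3/8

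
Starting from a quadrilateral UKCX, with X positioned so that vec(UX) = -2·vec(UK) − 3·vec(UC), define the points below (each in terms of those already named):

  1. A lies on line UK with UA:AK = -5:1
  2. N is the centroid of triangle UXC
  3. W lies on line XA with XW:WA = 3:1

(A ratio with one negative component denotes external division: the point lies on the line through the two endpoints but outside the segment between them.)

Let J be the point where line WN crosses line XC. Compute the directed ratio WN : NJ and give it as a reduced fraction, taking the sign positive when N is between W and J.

Choose coordinates U = (0, 0), K = (1, 0), C = (0, 1), X = (-2, -3).
1. A lies on line UK with UA:AK = -5:1 ⇒ A = (5/4, 0)
2. N is the centroid of triangle UXC ⇒ N = (-2/3, -2/3)
3. W lies on line XA with XW:WA = 3:1 ⇒ W = (7/16, -3/4)
line WN meets XC at J = (-91/110, -36/55)
N = W + t·(J−W) with t = 55/63, so WN:NJ = 55/63:8/63

WN:NJ = 55/8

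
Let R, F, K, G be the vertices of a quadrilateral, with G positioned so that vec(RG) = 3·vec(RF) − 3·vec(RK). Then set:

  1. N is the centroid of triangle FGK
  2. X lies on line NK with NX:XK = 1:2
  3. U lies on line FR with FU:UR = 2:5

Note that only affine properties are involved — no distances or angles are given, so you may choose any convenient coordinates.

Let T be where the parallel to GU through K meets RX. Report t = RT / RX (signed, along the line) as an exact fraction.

t = 18/19

Assign R = (0, 0), F = (1, 0), K = (0, 1), G = (3, -3) — the answer is frame-independent, so this choice is without loss of generality.
1. N is the centroid of triangle FGK ⇒ N = (4/3, -2/3)
2. X lies on line NK with NX:XK = 1:2 ⇒ X = (8/9, -1/9)
3. U lies on line FR with FU:UR = 2:5 ⇒ U = (5/7, 0)
through K parallel to GU: direction (-16/7, 3); meets RX at T = (16/19, -2/19)
T = R + t·(X−R) with t = 18/19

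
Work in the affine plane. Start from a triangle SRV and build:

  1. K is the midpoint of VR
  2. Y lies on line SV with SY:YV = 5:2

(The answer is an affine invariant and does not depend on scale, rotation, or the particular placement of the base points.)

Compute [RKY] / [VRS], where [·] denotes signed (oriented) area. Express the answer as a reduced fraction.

Work in coordinates with S = (0, 0), R = (1, 0), V = (0, 1).
1. K is the midpoint of VR ⇒ K = (1/2, 1/2)
2. Y lies on line SV with SY:YV = 5:2 ⇒ Y = (0, 5/7)
2·[RKY] = 1/7, 2·[VRS] = -1
[RKY]:[VRS] = 1/7:-1 = -1/7

[RKY]:[VRS] = -1/7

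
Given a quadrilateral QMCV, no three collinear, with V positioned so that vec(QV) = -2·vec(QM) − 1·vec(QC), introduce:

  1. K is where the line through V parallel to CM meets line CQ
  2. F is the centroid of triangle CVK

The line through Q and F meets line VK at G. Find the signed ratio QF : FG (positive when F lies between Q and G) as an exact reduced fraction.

Assign Q = (0, 0), M = (1, 0), C = (0, 1), V = (-2, -1) — the answer is frame-independent, so this choice is without loss of generality.
1. K is where the line through V parallel to CM meets line CQ ⇒ K = (0, -3)
2. F is the centroid of triangle CVK ⇒ F = (-2/3, -1)
line QF meets VK at G = (-6/5, -9/5)
F = Q + t·(G−Q) with t = 5/9, so QF:FG = 5/9:4/9

QF:FG = 5/4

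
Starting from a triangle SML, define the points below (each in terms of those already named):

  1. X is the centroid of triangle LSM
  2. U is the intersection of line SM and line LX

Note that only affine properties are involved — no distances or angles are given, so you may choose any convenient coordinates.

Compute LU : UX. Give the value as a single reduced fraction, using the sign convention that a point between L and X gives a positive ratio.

LU:UX = -3

Set S = (0, 0), M = (1, 0), L = (0, 1); any affine frame gives the same invariant.
1. X is the centroid of triangle LSM ⇒ X = (1/3, 1/3)
2. U is the intersection of line SM and line LX ⇒ U = (1/2, 0)
U = L + t·(X−L) with t = 3/2, so LU:UX = t:(1−t) = 3/2:-1/2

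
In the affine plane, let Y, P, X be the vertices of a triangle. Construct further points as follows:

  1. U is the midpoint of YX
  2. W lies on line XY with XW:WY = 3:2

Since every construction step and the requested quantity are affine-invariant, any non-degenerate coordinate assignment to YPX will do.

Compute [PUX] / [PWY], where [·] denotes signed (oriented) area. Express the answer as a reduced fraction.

Work in coordinates with Y = (0, 0), P = (1, 0), X = (0, 1).
1. U is the midpoint of YX ⇒ U = (0, 1/2)
2. W lies on line XY with XW:WY = 3:2 ⇒ W = (0, 2/5)
2·[PUX] = -1/2, 2·[PWY] = 2/5
[PUX]:[PWY] = -1/2:2/5 = -5/4

[PUX]:[PWY] = -5/4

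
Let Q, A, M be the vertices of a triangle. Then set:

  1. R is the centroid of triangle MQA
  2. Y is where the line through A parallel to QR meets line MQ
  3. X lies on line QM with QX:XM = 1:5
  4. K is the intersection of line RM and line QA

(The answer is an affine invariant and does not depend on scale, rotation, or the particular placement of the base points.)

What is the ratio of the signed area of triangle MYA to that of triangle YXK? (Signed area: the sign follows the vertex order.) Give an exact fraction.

Assign Q = (0, 0), A = (1, 0), M = (0, 1) — the answer is frame-independent, so this choice is without loss of generality.
1. R is the centroid of triangle MQA ⇒ R = (1/3, 1/3)
2. Y is where the line through A parallel to QR meets line MQ ⇒ Y = (0, -1)
3. X lies on line QM with QX:XM = 1:5 ⇒ X = (0, 1/6)
4. K is the intersection of line RM and line QA ⇒ K = (1/2, 0)
2·[MYA] = 2, 2·[YXK] = -7/12
[MYA]:[YXK] = 2:-7/12 = -24/7

[MYA]:[YXK] = -24/7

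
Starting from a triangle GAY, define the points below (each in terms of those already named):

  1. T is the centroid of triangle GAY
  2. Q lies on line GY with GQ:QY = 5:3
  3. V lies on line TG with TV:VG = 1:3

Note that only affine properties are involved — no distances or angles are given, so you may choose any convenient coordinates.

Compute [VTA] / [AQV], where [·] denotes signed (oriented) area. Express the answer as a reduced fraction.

[VTA]:[AQV] = -8/21

Set G = (0, 0), A = (1, 0), Y = (0, 1); any affine frame gives the same invariant.
1. T is the centroid of triangle GAY ⇒ T = (1/3, 1/3)
2. Q lies on line GY with GQ:QY = 5:3 ⇒ Q = (0, 5/8)
3. V lies on line TG with TV:VG = 1:3 ⇒ V = (1/4, 1/4)
2·[VTA] = -1/12, 2·[AQV] = 7/32
[VTA]:[AQV] = -1/12:7/32 = -8/21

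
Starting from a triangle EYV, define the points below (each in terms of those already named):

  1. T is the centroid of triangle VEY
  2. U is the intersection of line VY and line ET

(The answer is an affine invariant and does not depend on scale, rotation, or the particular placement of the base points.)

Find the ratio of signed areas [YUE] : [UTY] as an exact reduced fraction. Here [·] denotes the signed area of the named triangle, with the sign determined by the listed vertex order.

Work in coordinates with E = (0, 0), Y = (1, 0), V = (0, 1).
1. T is the centroid of triangle VEY ⇒ T = (1/3, 1/3)
2. U is the intersection of line VY and line ET ⇒ U = (1/2, 1/2)
2·[YUE] = 1/2, 2·[UTY] = 1/6
[YUE]:[UTY] = 1/2:1/6 = 3

[YUE]:[UTY] = 3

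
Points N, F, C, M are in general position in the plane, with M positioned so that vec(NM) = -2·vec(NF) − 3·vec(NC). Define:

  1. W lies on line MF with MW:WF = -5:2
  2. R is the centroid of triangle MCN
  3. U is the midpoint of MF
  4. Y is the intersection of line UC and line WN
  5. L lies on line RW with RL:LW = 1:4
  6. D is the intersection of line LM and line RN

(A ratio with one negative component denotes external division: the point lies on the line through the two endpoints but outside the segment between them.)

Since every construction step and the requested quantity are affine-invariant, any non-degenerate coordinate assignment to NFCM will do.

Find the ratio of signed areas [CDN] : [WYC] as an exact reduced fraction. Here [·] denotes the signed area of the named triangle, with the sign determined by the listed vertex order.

Set N = (0, 0), F = (1, 0), C = (0, 1), M = (-2, -3); any affine frame gives the same invariant.
1. W lies on line MF with MW:WF = -5:2 ⇒ W = (3, 2)
2. R is the centroid of triangle MCN ⇒ R = (-2/3, -2/3)
3. U is the midpoint of MF ⇒ U = (-1/2, -3/2)
4. Y is the intersection of line UC and line WN ⇒ Y = (-3/13, -2/13)
5. L lies on line RW with RL:LW = 1:4 ⇒ L = (1/15, -2/15)
6. D is the intersection of line LM and line RN ⇒ D = (7/12, 7/12)
2·[CDN] = -7/12, 2·[WYC] = -42/13
[CDN]:[WYC] = -7/12:-42/13 = 13/72

[CDN]:[WYC] = 13/72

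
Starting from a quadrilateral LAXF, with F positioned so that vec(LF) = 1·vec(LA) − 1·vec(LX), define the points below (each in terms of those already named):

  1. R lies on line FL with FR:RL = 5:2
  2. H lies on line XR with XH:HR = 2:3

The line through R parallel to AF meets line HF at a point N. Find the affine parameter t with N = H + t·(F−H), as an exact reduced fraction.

Set L = (0, 0), A = (1, 0), X = (0, 1), F = (1, -1); any affine frame gives the same invariant.
1. R lies on line FL with FR:RL = 5:2 ⇒ R = (2/7, -2/7)
2. H lies on line XR with XH:HR = 2:3 ⇒ H = (4/35, 17/35)
through R parallel to AF: direction (0, -1); meets HF at N = (2/7, 43/217)
N = H + t·(F−H) with t = 6/31

t = 6/31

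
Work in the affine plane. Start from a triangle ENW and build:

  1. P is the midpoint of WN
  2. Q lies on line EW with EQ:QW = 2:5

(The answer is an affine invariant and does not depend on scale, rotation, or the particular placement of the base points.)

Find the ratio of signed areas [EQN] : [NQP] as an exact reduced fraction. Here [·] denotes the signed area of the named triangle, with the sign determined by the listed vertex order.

[EQN]:[NQP] = 4/5

Work in coordinates with E = (0, 0), N = (1, 0), W = (0, 1).
1. P is the midpoint of WN ⇒ P = (1/2, 1/2)
2. Q lies on line EW with EQ:QW = 2:5 ⇒ Q = (0, 2/7)
2·[EQN] = -2/7, 2·[NQP] = -5/14
[EQN]:[NQP] = -2/7:-5/14 = 4/5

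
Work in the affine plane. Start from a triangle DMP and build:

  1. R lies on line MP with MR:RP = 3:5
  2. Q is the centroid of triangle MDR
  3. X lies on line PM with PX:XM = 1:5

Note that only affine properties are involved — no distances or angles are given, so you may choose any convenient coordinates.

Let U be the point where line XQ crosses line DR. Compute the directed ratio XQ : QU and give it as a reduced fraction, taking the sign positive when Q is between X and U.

Work in coordinates with D = (0, 0), M = (1, 0), P = (0, 1).
1. R lies on line MP with MR:RP = 3:5 ⇒ R = (5/8, 3/8)
2. Q is the centroid of triangle MDR ⇒ Q = (13/24, 1/8)
3. X lies on line PM with PX:XM = 1:5 ⇒ X = (1/6, 5/6)
line XQ meets DR at U = (155/336, 31/112)
Q = X + t·(U−X) with t = 14/11, so XQ:QU = 14/11:-3/11

XQ:QU = -14/3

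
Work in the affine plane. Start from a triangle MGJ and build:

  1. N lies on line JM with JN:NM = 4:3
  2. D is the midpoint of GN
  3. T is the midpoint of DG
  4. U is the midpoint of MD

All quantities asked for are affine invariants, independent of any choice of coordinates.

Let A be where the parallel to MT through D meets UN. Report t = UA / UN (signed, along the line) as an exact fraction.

Assign M = (0, 0), G = (1, 0), J = (0, 1) — the answer is frame-independent, so this choice is without loss of generality.
1. N lies on line JM with JN:NM = 4:3 ⇒ N = (0, 3/7)
2. D is the midpoint of GN ⇒ D = (1/2, 3/14)
3. T is the midpoint of DG ⇒ T = (3/4, 3/28)
4. U is the midpoint of MD ⇒ U = (1/4, 3/28)
through D parallel to MT: direction (3/4, 3/28); meets UN at A = (1/5, 6/35)
A = U + t·(N−U) with t = 1/5

t = 1/5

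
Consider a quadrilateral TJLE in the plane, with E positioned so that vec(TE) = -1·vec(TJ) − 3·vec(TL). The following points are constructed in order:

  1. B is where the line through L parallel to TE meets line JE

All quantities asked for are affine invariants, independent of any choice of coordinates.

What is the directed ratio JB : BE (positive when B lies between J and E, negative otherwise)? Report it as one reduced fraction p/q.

Set T = (0, 0), J = (1, 0), L = (0, 1), E = (-1, -3); any affine frame gives the same invariant.
1. B is where the line through L parallel to TE meets line JE ⇒ B = (-5/3, -4)
B = J + t·(E−J) with t = 4/3, so JB:BE = t:(1−t) = 4/3:-1/3

JB:BE = -4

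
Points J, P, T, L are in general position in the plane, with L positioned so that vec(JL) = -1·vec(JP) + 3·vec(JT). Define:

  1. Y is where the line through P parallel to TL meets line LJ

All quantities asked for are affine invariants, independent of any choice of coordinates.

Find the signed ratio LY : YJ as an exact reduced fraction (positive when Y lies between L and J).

LY:YJ = -1/2

Work in coordinates with J = (0, 0), P = (1, 0), T = (0, 1), L = (-1, 3).
1. Y is where the line through P parallel to TL meets line LJ ⇒ Y = (-2, 6)
Y = L + t·(J−L) with t = -1, so LY:YJ = t:(1−t) = -1:2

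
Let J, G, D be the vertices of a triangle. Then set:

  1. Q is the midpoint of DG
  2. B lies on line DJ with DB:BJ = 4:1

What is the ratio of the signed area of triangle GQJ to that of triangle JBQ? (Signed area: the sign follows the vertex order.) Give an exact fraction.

Work in coordinates with J = (0, 0), G = (1, 0), D = (0, 1).
1. Q is the midpoint of DG ⇒ Q = (1/2, 1/2)
2. B lies on line DJ with DB:BJ = 4:1 ⇒ B = (0, 1/5)
2·[GQJ] = 1/2, 2·[JBQ] = -1/10
[GQJ]:[JBQ] = 1/2:-1/10 = -5

[GQJ]:[JBQ] = -5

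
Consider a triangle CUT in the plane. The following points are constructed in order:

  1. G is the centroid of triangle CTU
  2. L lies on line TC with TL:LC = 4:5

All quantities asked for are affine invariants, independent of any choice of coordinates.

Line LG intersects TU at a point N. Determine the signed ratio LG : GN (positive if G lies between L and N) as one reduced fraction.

LG:GN = 1/3

Set C = (0, 0), U = (1, 0), T = (0, 1); any affine frame gives the same invariant.
1. G is the centroid of triangle CTU ⇒ G = (1/3, 1/3)
2. L lies on line TC with TL:LC = 4:5 ⇒ L = (0, 5/9)
line LG meets TU at N = (4/3, -1/3)
G = L + t·(N−L) with t = 1/4, so LG:GN = 1/4:3/4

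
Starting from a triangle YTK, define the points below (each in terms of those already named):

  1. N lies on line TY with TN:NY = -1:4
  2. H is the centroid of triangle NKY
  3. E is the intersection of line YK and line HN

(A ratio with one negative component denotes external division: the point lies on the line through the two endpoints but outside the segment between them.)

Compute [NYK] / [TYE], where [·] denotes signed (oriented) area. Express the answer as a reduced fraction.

Assign Y = (0, 0), T = (1, 0), K = (0, 1) — the answer is frame-independent, so this choice is without loss of generality.
1. N lies on line TY with TN:NY = -1:4 ⇒ N = (4/3, 0)
2. H is the centroid of triangle NKY ⇒ H = (4/9, 1/3)
3. E is the intersection of line YK and line HN ⇒ E = (0, 1/2)
2·[NYK] = -4/3, 2·[TYE] = -1/2
[NYK]:[TYE] = -4/3:-1/2 = 8/3

[NYK]:[TYE] = 8/3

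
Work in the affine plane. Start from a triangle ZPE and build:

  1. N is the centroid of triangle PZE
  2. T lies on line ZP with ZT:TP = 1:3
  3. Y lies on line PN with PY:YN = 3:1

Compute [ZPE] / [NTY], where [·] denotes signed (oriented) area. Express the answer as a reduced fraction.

Assign Z = (0, 0), P = (1, 0), E = (0, 1) — the answer is frame-independent, so this choice is without loss of generality.
1. N is the centroid of triangle PZE ⇒ N = (1/3, 1/3)
2. T lies on line ZP with ZT:TP = 1:3 ⇒ T = (1/4, 0)
3. Y lies on line PN with PY:YN = 3:1 ⇒ Y = (1/2, 1/4)
2·[ZPE] = 1, 2·[NTY] = 1/16
[ZPE]:[NTY] = 1:1/16 = 16

[ZPE]:[NTY] = 16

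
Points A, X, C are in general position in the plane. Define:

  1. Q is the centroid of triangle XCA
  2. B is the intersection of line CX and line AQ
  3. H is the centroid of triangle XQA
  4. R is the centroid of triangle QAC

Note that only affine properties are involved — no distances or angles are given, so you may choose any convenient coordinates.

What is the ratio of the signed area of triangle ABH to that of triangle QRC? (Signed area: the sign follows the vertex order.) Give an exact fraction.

Work in coordinates with A = (0, 0), X = (1, 0), C = (0, 1).
1. Q is the centroid of triangle XCA ⇒ Q = (1/3, 1/3)
2. B is the intersection of line CX and line AQ ⇒ B = (1/2, 1/2)
3. H is the centroid of triangle XQA ⇒ H = (4/9, 1/9)
4. R is the centroid of triangle QAC ⇒ R = (1/9, 4/9)
2·[ABH] = -1/6, 2·[QRC] = -1/9
[ABH]:[QRC] = -1/6:-1/9 = 3/2

[ABH]:[QRC] = 3/2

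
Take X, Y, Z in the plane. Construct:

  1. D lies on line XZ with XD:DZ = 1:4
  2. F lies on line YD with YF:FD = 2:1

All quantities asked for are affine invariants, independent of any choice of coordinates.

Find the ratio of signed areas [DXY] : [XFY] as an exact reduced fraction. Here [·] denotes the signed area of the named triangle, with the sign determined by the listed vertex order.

[DXY]:[XFY] = -3/2

Set X = (0, 0), Y = (1, 0), Z = (0, 1); any affine frame gives the same invariant.
1. D lies on line XZ with XD:DZ = 1:4 ⇒ D = (0, 1/5)
2. F lies on line YD with YF:FD = 2:1 ⇒ F = (1/3, 2/15)
2·[DXY] = 1/5, 2·[XFY] = -2/15
[DXY]:[XFY] = 1/5:-2/15 = -3/2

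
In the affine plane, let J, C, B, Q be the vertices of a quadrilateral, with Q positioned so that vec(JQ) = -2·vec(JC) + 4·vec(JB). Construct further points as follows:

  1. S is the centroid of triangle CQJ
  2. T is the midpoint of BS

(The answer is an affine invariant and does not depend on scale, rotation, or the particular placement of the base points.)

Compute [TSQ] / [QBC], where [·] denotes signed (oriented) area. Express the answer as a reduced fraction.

[TSQ]:[QBC] = -1/6

Choose coordinates J = (0, 0), C = (1, 0), B = (0, 1), Q = (-2, 4).
1. S is the centroid of triangle CQJ ⇒ S = (-1/3, 4/3)
2. T is the midpoint of BS ⇒ T = (-1/6, 7/6)
2·[TSQ] = -1/6, 2·[QBC] = 1
[TSQ]:[QBC] = -1/6:1 = -1/6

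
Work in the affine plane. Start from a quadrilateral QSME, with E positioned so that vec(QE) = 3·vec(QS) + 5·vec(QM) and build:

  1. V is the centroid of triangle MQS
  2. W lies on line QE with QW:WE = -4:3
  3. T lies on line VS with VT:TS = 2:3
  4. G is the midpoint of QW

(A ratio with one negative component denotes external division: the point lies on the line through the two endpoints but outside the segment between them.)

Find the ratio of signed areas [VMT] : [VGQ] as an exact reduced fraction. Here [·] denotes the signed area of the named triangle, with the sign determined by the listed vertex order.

Set Q = (0, 0), S = (1, 0), M = (0, 1), E = (3, 5); any affine frame gives the same invariant.
1. V is the centroid of triangle MQS ⇒ V = (1/3, 1/3)
2. W lies on line QE with QW:WE = -4:3 ⇒ W = (12, 20)
3. T lies on line VS with VT:TS = 2:3 ⇒ T = (3/5, 1/5)
4. G is the midpoint of QW ⇒ G = (6, 10)
2·[VMT] = -2/15, 2·[VGQ] = 4/3
[VMT]:[VGQ] = -2/15:4/3 = -1/10

[VMT]:[VGQ] = -1/10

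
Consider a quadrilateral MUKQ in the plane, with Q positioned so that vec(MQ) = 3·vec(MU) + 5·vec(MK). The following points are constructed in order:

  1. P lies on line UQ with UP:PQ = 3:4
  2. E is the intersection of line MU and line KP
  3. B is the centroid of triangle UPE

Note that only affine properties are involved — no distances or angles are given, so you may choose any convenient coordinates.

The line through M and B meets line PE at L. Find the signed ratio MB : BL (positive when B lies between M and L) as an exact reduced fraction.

MB:BL = 6/7

Work in coordinates with M = (0, 0), U = (1, 0), K = (0, 1), Q = (3, 5).
1. P lies on line UQ with UP:PQ = 3:4 ⇒ P = (13/7, 15/7)
2. E is the intersection of line MU and line KP ⇒ E = (-13/8, 0)
3. B is the centroid of triangle UPE ⇒ B = (23/56, 5/7)
line MB meets PE at L = (299/336, 65/42)
B = M + t·(L−M) with t = 6/13, so MB:BL = 6/13:7/13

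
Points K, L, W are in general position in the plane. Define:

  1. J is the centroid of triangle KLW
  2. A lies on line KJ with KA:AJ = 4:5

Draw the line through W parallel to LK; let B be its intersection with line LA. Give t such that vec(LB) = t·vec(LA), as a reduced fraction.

t = 27/4

Assign K = (0, 0), L = (1, 0), W = (0, 1) — the answer is frame-independent, so this choice is without loss of generality.
1. J is the centroid of triangle KLW ⇒ J = (1/3, 1/3)
2. A lies on line KJ with KA:AJ = 4:5 ⇒ A = (4/27, 4/27)
through W parallel to LK: direction (-1, 0); meets LA at B = (-19/4, 1)
B = L + t·(A−L) with t = 27/4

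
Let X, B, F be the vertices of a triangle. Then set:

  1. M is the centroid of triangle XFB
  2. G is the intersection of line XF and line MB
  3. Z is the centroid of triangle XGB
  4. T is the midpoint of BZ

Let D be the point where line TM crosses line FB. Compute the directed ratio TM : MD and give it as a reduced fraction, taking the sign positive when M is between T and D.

TM:MD = -1/4

Work in coordinates with X = (0, 0), B = (1, 0), F = (0, 1).
1. M is the centroid of triangle XFB ⇒ M = (1/3, 1/3)
2. G is the intersection of line XF and line MB ⇒ G = (0, 1/2)
3. Z is the centroid of triangle XGB ⇒ Z = (1/3, 1/6)
4. T is the midpoint of BZ ⇒ T = (2/3, 1/12)
line TM meets FB at D = (5/3, -2/3)
M = T + t·(D−T) with t = -1/3, so TM:MD = -1/3:4/3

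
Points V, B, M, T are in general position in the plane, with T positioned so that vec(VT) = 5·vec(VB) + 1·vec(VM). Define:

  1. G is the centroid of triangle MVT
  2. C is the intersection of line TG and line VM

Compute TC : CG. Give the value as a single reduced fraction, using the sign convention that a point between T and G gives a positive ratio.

Assign V = (0, 0), B = (1, 0), M = (0, 1), T = (5, 1) — the answer is frame-independent, so this choice is without loss of generality.
1. G is the centroid of triangle MVT ⇒ G = (5/3, 2/3)
2. C is the intersection of line TG and line VM ⇒ C = (0, 1/2)
C = T + t·(G−T) with t = 3/2, so TC:CG = t:(1−t) = 3/2:-1/2

TC:CG = -3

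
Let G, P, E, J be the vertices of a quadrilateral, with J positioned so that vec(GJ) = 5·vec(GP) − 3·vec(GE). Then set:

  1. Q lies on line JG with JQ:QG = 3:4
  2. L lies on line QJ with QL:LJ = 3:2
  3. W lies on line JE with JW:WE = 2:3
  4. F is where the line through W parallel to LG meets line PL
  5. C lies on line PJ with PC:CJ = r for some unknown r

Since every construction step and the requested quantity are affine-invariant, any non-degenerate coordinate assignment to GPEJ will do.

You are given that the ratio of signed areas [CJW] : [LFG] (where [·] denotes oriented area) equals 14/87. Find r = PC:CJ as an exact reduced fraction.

Set G = (0, 0), P = (1, 0), E = (0, 1), J = (5, -3); any affine frame gives the same invariant.
1. Q lies on line JG with JQ:QG = 3:4 ⇒ Q = (20/7, -12/7)
2. L lies on line QJ with QL:LJ = 3:2 ⇒ L = (29/7, -87/35)
3. W lies on line JE with JW:WE = 2:3 ⇒ W = (3, -7/5)
4. F is where the line through W parallel to LG meets line PL ⇒ F = (43/21, -29/35)
5. With PC:CJ = r, write λ = r/(r+1) so C = P + λ·(J−P); C is affine-linear in λ
Every point depending on C is an affine combination of C and λ-independent points, so each such coordinate is linear in λ; the λ² term in each signed area is a multiple of (J−P)×(J−P) = 0, so 2·[CJW] and 2·[LFG] are each linear in λ. Evaluating at λ=0 and λ=1:
  2·[CJW] = -2/5·λ + 2/5,   2·[LFG] = 58/35
So [CJW]:[LFG] = (-2/5·λ + 2/5) / (58/35). Setting this equal to 14/87:
  -2/5·λ + 2/5 = 14/87·(58/35)  ⇒  λ = 1/3
Then r = λ/(1−λ) = (1/3)/(2/3) = 1/2. Check: with r = 1/2, C = (7/3, -1) and [CJW]:[LFG] = 14/87 as required.

r = 1/2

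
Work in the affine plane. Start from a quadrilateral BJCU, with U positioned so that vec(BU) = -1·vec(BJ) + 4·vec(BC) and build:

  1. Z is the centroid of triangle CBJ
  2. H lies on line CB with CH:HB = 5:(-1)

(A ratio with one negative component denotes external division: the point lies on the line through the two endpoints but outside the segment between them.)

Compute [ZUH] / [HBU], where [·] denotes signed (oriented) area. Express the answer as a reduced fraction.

[ZUH]:[HBU] = 8

Assign B = (0, 0), J = (1, 0), C = (0, 1), U = (-1, 4) — the answer is frame-independent, so this choice is without loss of generality.
1. Z is the centroid of triangle CBJ ⇒ Z = (1/3, 1/3)
2. H lies on line CB with CH:HB = 5:(-1) ⇒ H = (0, -1/4)
2·[ZUH] = 2, 2·[HBU] = 1/4
[ZUH]:[HBU] = 2:1/4 = 8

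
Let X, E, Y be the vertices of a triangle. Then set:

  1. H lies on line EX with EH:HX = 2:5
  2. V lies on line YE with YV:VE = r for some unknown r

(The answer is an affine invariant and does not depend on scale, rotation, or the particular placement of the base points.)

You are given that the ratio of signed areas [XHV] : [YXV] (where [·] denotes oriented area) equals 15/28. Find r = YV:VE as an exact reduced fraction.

Set X = (0, 0), E = (1, 0), Y = (0, 1); any affine frame gives the same invariant.
1. H lies on line EX with EH:HX = 2:5 ⇒ H = (5/7, 0)
2. With YV:VE = r, write λ = r/(r+1) so V = Y + λ·(E−Y); V is affine-linear in λ
Every point depending on V is an affine combination of V and λ-independent points, so each such coordinate is linear in λ; the λ² term in each signed area is a multiple of (E−Y)×(E−Y) = 0, so 2·[XHV] and 2·[YXV] are each linear in λ. Evaluating at λ=0 and λ=1:
  2·[XHV] = -5/7·λ + 5/7,   2·[YXV] = λ
So [XHV]:[YXV] = (-5/7·λ + 5/7) / (λ). Setting this equal to 15/28:
  -5/7·λ + 5/7 = 15/28·(λ)  ⇒  λ = 4/7
Then r = λ/(1−λ) = (4/7)/(3/7) = 4/3. Check: with r = 4/3, V = (4/7, 3/7) and [XHV]:[YXV] = 15/28 as required.

r = 4/3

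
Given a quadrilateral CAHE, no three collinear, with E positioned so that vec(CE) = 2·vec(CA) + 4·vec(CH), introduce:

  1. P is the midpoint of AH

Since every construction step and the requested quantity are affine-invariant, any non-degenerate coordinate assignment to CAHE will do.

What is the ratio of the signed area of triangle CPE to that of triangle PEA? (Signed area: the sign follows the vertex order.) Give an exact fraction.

[CPE]:[PEA] = -2/5

Set C = (0, 0), A = (1, 0), H = (0, 1), E = (2, 4); any affine frame gives the same invariant.
1. P is the midpoint of AH ⇒ P = (1/2, 1/2)
2·[CPE] = 1, 2·[PEA] = -5/2
[CPE]:[PEA] = 1:-5/2 = -2/5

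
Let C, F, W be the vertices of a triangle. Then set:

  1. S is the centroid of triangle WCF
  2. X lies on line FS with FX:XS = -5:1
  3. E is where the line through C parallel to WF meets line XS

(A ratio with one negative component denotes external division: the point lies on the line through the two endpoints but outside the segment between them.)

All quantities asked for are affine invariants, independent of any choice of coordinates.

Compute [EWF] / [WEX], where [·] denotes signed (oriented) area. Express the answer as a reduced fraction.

[EWF]:[WEX] = -12/7

Choose coordinates C = (0, 0), F = (1, 0), W = (0, 1).
1. S is the centroid of triangle WCF ⇒ S = (1/3, 1/3)
2. X lies on line FS with FX:XS = -5:1 ⇒ X = (1/6, 5/12)
3. E is where the line through C parallel to WF meets line XS ⇒ E = (-1, 1)
2·[EWF] = -1, 2·[WEX] = 7/12
[EWF]:[WEX] = -1:7/12 = -12/7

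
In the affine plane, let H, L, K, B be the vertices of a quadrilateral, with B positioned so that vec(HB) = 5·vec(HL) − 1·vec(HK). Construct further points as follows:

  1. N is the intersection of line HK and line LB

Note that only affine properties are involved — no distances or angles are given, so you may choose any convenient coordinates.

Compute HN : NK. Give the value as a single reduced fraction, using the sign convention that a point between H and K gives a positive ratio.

Work in coordinates with H = (0, 0), L = (1, 0), K = (0, 1), B = (5, -1).
1. N is the intersection of line HK and line LB ⇒ N = (0, 1/4)
N = H + t·(K−H) with t = 1/4, so HN:NK = t:(1−t) = 1/4:3/4

HN:NK = 1/3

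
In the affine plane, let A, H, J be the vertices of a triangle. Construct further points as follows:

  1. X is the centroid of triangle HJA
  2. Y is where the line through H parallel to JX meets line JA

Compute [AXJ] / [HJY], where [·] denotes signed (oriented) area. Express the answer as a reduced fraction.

Work in coordinates with A = (0, 0), H = (1, 0), J = (0, 1).
1. X is the centroid of triangle HJA ⇒ X = (1/3, 1/3)
2. Y is where the line through H parallel to JX meets line JA ⇒ Y = (0, 2)
2·[AXJ] = 1/3, 2·[HJY] = -1
[AXJ]:[HJY] = 1/3:-1 = -1/3

[AXJ]:[HJY] = -1/3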